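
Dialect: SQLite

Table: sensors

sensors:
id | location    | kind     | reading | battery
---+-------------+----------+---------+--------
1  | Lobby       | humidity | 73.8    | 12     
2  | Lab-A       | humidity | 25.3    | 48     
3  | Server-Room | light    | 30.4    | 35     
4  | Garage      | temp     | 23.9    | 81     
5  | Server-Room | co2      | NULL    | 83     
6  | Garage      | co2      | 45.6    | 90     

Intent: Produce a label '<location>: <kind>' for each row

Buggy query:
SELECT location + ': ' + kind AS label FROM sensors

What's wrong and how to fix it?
Bug: SQLite uses || for string concatenation; + coerces text to numbers (yielding 0)

Fix: Use the || operator for string concatenation

Corrected query:
SELECT location || ': ' || kind AS label FROM sensors

Result:
label             
------------------
Lobby: humidity   
Lab-A: humidity   
Server-Room: light
Garage: temp      
Server-Room: co2  
Garage: co2       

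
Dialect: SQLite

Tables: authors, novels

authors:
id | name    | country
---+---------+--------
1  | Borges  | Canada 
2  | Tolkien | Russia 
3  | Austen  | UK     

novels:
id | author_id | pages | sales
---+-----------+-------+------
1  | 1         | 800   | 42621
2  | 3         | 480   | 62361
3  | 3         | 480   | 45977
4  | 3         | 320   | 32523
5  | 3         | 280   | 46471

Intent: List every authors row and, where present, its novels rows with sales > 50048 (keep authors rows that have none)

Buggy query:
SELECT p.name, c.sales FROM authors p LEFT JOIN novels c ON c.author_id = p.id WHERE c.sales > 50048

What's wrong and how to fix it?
Bug: A WHERE condition on the right-hand table after LEFT JOIN drops unmatched parents

Fix: Put 'c.sales > 50048' in the JOIN's ON clause instead of WHERE

Corrected query:
SELECT p.name, c.sales FROM authors p LEFT JOIN novels c ON c.author_id = p.id AND c.sales > 50048

Result:
name    | sales
--------+------
Borges  | NULL 
Tolkien | NULL 
Austen  | 62361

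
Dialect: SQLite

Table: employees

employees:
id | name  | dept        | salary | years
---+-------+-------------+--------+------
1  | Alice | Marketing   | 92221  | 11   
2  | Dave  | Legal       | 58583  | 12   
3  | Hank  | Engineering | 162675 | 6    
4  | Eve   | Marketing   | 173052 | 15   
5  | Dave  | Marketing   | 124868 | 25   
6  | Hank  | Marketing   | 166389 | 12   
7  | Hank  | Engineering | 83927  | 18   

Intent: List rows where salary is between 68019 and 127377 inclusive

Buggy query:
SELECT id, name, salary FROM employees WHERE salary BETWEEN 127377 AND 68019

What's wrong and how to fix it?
Bug: BETWEEN expects the lower bound first; with 127377 AND 68019 the range is empty

Fix: Write BETWEEN 68019 AND 127377

Corrected query:
SELECT id, name, salary FROM employees WHERE salary BETWEEN 68019 AND 127377

Result:
id | name  | salary
---+-------+-------
1  | Alice | 92221 
5  | Dave  | 124868
7  | Hank  | 83927 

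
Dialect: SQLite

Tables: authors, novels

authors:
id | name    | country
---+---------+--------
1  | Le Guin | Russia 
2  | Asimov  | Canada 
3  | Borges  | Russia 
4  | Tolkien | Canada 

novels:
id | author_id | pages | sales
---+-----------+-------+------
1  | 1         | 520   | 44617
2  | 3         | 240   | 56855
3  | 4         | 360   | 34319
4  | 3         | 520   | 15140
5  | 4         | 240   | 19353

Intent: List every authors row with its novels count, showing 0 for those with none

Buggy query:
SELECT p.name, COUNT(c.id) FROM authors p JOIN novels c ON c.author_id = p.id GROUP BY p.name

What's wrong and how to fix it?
Bug: INNER JOIN drops authors rows that have no matching novels rows

Fix: Switch to LEFT JOIN to retain unmatched parent rows

Corrected query:
SELECT p.name, COUNT(c.id) FROM authors p LEFT JOIN novels c ON c.author_id = p.id GROUP BY p.name

Result:
name    | COUNT(c.id)
--------+------------
Asimov  | 0          
Borges  | 2          
Le Guin | 1          
Tolkien | 2          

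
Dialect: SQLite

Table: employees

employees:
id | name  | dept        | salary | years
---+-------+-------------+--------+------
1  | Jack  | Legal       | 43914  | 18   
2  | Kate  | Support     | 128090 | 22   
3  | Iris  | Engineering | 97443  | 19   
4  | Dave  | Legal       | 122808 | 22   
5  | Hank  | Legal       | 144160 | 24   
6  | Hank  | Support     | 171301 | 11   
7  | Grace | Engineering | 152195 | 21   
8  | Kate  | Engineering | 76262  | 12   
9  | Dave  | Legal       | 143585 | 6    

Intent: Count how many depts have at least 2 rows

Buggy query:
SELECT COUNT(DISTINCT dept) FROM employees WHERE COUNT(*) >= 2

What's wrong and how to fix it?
Bug: COUNT(*) cannot appear in WHERE; the per-group count doesn't exist yet

Fix: Use a subquery that GROUPs and filters with HAVING, then count its rows

Corrected query:
SELECT COUNT(*) FROM (SELECT dept FROM employees GROUP BY dept HAVING COUNT(*) >= 2)

Result:
COUNT(*)
--------
3       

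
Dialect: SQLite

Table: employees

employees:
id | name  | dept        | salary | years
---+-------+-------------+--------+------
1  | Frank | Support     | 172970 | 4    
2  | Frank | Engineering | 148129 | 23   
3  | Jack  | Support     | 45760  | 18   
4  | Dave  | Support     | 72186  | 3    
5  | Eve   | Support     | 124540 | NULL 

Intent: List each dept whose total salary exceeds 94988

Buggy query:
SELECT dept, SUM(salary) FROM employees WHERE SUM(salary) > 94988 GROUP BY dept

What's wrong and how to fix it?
Bug: Aggregate functions cannot appear in a WHERE clause

Fix: Use HAVING (which filters groups after aggregation) instead of WHERE

Corrected query:
SELECT dept, SUM(salary) FROM employees GROUP BY dept HAVING SUM(salary) > 94988

Result:
dept        | SUM(salary)
------------+------------
Engineering | 148129     
Support     | 415456     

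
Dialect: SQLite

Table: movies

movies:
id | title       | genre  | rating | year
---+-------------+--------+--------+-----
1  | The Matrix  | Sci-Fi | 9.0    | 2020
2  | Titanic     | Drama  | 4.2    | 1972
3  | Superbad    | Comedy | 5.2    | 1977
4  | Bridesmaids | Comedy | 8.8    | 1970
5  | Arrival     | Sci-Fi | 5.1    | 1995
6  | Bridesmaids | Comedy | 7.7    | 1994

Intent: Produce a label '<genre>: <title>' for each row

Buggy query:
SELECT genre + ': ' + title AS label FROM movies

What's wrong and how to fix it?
Bug: '+' is numeric addition; on text columns SQLite converts them to 0 instead of concatenating

Fix: Replace + with || to concatenate text

Corrected query:
SELECT genre || ': ' || title AS label FROM movies

Result:
label              
-------------------
Sci-Fi: The Matrix 
Drama: Titanic     
Comedy: Superbad   
Comedy: Bridesmaids
Sci-Fi: Arrival    
Comedy: Bridesmaids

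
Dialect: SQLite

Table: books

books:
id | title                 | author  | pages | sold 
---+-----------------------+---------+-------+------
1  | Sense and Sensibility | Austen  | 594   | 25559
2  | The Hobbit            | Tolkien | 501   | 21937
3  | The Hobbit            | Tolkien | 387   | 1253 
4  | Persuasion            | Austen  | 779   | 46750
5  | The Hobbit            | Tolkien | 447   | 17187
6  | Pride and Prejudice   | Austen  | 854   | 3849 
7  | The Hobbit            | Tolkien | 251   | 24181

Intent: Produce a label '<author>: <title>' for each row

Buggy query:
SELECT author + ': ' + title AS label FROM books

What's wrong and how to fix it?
Bug: '+' is numeric addition; on text columns SQLite converts them to 0 instead of concatenating

Fix: Use the || operator for string concatenation

Corrected query:
SELECT author || ': ' || title AS label FROM books

Result:
label                        
-----------------------------
Austen: Sense and Sensibility
Tolkien: The Hobbit          
Tolkien: The Hobbit          
Austen: Persuasion           
Tolkien: The Hobbit          
Austen: Pride and Prejudice  
Tolkien: The Hobbit          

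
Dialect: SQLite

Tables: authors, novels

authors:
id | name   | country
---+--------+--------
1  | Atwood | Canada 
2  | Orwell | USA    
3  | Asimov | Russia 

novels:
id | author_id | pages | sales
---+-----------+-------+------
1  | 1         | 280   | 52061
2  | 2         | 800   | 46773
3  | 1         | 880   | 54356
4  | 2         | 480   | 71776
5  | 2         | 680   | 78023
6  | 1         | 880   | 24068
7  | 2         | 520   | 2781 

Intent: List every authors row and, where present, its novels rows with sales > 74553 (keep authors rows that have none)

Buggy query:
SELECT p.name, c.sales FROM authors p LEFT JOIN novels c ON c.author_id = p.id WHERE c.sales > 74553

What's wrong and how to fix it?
Bug: A WHERE condition on the right-hand table after LEFT JOIN drops unmatched parents

Fix: Put 'c.sales > 74553' in the JOIN's ON clause instead of WHERE

Corrected query:
SELECT p.name, c.sales FROM authors p LEFT JOIN novels c ON c.author_id = p.id AND c.sales > 74553

Result:
name   | sales
-------+------
Atwood | NULL 
Orwell | 78023
Asimov | NULL 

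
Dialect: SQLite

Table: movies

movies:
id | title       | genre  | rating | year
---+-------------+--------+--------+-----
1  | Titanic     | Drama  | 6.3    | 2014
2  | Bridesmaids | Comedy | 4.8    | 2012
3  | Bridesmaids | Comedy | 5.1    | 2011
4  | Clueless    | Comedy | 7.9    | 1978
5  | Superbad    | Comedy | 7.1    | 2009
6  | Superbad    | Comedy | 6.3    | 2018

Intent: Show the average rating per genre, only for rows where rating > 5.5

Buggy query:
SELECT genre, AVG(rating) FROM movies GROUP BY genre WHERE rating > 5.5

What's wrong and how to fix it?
Bug: WHERE cannot follow GROUP BY

Fix: Place WHERE between FROM and GROUP BY

Corrected query:
SELECT genre, AVG(rating) FROM movies WHERE rating > 5.5 GROUP BY genre

Result:
genre  | AVG(rating)
-------+------------
Comedy | 7.1        
Drama  | 6.3        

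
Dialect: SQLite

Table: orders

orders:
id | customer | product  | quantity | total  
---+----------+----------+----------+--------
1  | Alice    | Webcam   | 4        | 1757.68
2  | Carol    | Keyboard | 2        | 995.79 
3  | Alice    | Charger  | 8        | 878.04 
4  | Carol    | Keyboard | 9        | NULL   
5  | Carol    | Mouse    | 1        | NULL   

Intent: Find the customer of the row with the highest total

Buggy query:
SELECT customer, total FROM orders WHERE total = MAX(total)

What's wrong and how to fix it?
Bug: MAX(total) is an aggregate and cannot be used directly in WHERE

Fix: Use a subquery: WHERE total = (SELECT MAX(total) FROM orders)

Corrected query:
SELECT customer, total FROM orders WHERE total = (SELECT MAX(total) FROM orders)

Result:
customer | total  
---------+--------
Alice    | 1757.68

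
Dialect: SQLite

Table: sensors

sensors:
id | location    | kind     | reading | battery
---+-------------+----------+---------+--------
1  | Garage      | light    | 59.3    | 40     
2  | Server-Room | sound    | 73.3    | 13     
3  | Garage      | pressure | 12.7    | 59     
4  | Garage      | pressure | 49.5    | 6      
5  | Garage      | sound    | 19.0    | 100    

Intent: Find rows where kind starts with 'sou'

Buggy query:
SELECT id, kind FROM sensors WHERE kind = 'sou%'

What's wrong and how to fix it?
Bug: '=' compares the literal string including the % character; pattern matching needs LIKE

Fix: Use LIKE for wildcard pattern matching

Corrected query:
SELECT id, kind FROM sensors WHERE kind LIKE 'sou%'

Result:
id | kind 
---+------
2  | sound
5  | sound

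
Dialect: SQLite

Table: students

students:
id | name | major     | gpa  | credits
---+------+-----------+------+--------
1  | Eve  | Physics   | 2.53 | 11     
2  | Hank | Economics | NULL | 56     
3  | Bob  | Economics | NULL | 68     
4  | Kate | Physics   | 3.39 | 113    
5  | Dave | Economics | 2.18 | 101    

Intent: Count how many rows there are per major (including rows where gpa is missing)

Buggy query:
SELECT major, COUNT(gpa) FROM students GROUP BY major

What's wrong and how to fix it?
Bug: COUNT(column) counts non-NULL values only; rows with NULL gpa aren't counted

Fix: Use COUNT(*) to count all rows regardless of NULL

Corrected query:
SELECT major, COUNT(*) FROM students GROUP BY major

Result:
major     | COUNT(*)
----------+---------
Economics | 3       
Physics   | 2       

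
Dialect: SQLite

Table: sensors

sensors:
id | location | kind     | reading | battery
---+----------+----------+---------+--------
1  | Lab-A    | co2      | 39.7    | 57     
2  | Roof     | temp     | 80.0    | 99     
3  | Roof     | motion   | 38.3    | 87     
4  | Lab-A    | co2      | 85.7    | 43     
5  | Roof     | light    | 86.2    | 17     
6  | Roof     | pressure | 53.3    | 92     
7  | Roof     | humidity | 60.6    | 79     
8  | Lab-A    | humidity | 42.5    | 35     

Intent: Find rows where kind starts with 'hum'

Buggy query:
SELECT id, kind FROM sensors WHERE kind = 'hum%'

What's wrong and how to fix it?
Bug: Wildcards only work with LIKE; '=' treats '%' as a literal character

Fix: Replace '=' with LIKE so 'hum%' is treated as a pattern

Corrected query:
SELECT id, kind FROM sensors WHERE kind LIKE 'hum%'

Result:
id | kind    
---+---------
7  | humidity
8  | humidity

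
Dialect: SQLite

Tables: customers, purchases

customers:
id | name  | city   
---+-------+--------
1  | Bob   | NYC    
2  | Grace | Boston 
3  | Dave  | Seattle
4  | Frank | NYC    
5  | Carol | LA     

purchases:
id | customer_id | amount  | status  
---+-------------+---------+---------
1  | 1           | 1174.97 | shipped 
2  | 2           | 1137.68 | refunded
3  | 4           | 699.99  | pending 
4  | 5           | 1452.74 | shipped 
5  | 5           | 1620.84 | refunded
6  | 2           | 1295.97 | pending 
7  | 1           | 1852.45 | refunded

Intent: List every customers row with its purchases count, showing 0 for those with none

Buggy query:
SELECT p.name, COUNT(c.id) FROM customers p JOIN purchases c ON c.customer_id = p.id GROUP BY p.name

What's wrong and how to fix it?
Bug: An inner join excludes parents with zero children

Fix: Use LEFT JOIN so parents without children still appear (COUNT(c.id) gives 0)

Corrected query:
SELECT p.name, COUNT(c.id) FROM customers p LEFT JOIN purchases c ON c.customer_id = p.id GROUP BY p.name

Result:
name  | COUNT(c.id)
------+------------
Bob   | 2          
Carol | 2          
Dave  | 0          
Frank | 1          
Grace | 2          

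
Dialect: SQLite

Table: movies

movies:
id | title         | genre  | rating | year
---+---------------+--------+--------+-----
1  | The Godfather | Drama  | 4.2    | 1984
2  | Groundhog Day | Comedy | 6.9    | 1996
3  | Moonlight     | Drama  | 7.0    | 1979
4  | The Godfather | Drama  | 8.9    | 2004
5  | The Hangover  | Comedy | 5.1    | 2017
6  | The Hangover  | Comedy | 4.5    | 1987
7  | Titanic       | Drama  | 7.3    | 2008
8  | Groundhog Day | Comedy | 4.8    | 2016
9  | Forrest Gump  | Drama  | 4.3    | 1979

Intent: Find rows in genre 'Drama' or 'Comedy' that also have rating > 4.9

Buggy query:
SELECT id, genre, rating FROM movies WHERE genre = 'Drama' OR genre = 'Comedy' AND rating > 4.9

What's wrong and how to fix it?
Bug: Without parentheses, AND is evaluated before OR, so the rating filter only applies to the 'Comedy' branch

Fix: Group the OR with parentheses (or use IN), then AND the threshold

Corrected query:
SELECT id, genre, rating FROM movies WHERE (genre = 'Drama' OR genre = 'Comedy') AND rating > 4.9

Result:
id | genre  | rating
---+--------+-------
2  | Comedy | 6.9   
3  | Drama  | 7     
4  | Drama  | 8.9   
5  | Comedy | 5.1   
7  | Drama  | 7.3   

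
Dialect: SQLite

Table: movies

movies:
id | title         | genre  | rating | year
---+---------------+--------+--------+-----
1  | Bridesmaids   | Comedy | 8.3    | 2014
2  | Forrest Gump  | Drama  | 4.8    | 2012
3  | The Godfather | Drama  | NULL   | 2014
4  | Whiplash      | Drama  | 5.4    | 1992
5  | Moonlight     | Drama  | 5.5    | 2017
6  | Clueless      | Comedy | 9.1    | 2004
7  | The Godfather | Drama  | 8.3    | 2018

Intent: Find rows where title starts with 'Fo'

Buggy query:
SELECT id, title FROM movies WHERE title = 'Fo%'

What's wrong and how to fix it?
Bug: Wildcards only work with LIKE; '=' treats '%' as a literal character

Fix: Replace '=' with LIKE so 'Fo%' is treated as a pattern

Corrected query:
SELECT id, title FROM movies WHERE title LIKE 'Fo%'

Result:
id | title       
---+-------------
2  | Forrest Gump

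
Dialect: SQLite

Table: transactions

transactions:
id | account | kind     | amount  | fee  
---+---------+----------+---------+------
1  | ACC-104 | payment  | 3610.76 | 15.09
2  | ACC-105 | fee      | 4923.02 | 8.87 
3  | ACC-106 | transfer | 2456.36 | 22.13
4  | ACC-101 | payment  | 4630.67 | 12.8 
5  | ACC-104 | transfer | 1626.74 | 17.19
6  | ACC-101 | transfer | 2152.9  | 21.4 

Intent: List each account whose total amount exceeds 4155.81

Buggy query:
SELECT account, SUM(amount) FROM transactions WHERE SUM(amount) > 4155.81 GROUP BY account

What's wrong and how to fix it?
Bug: SUM(amount) is an aggregate, but WHERE filters rows before aggregation

Fix: Use HAVING (which filters groups after aggregation) instead of WHERE

Corrected query:
SELECT account, SUM(amount) FROM transactions GROUP BY account HAVING SUM(amount) > 4155.81

Result:
account | SUM(amount)
--------+------------
ACC-101 | 6783.57    
ACC-104 | 5237.5     
ACC-105 | 4923.02    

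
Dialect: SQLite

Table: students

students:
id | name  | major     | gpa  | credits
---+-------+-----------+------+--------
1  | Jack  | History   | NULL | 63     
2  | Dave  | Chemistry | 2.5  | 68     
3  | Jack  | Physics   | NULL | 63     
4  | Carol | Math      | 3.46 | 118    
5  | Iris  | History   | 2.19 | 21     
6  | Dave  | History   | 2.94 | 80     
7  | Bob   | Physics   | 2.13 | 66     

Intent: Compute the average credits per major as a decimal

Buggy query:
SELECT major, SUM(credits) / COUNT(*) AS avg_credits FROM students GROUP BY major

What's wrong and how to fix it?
Bug: SUM(credits) and COUNT(*) are both integers; the division truncates the fractional part

Fix: Multiply by 1.0 (or CAST to REAL) to force floating-point division

Corrected query:
SELECT major, SUM(credits) * 1.0 / COUNT(*) AS avg_credits FROM students GROUP BY major

Result:
major     | avg_credits
----------+------------
Chemistry | 68         
History   | 54.666667  
Math      | 118        
Physics   | 64.5       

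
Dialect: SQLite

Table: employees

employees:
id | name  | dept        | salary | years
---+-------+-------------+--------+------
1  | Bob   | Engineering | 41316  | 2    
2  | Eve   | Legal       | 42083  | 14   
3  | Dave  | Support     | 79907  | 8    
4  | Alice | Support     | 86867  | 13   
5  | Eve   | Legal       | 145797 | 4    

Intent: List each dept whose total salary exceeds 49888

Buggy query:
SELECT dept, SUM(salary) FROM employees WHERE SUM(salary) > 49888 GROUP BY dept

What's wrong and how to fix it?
Bug: WHERE runs before GROUP BY, so aggregates aren't available there

Fix: Use HAVING (which filters groups after aggregation) instead of WHERE

Corrected query:
SELECT dept, SUM(salary) FROM employees GROUP BY dept HAVING SUM(salary) > 49888

Result:
dept    | SUM(salary)
--------+------------
Legal   | 187880     
Support | 166774     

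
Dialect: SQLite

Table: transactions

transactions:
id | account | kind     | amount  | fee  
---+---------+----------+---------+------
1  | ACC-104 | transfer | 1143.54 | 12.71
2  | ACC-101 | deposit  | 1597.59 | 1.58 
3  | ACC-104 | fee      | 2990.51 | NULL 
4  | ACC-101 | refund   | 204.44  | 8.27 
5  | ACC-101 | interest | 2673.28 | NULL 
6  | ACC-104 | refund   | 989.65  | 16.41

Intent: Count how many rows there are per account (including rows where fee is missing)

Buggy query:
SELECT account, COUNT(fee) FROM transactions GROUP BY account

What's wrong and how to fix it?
Bug: COUNT(fee) skips NULLs, so groups with missing fee are undercounted

Fix: Use COUNT(*) to count all rows regardless of NULL

Corrected query:
SELECT account, COUNT(*) FROM transactions GROUP BY account

Result:
account | COUNT(*)
--------+---------
ACC-101 | 3       
ACC-104 | 3       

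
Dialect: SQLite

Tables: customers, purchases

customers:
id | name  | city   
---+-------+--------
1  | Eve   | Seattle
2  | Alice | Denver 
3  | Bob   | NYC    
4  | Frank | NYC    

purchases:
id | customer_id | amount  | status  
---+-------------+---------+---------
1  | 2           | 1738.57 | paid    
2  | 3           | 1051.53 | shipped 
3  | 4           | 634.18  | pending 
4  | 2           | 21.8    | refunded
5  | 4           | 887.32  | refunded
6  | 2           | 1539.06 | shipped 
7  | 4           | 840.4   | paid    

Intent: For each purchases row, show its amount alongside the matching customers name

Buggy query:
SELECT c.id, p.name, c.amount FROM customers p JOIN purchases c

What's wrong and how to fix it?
Bug: JOIN with no ON clause produces a cartesian product; every purchases row pairs with every customers row

Fix: Add ON c.customer_id = p.id to the JOIN

Corrected query:
SELECT c.id, p.name, c.amount FROM customers p JOIN purchases c ON c.customer_id = p.id

Result:
id | name  | amount 
---+-------+--------
1  | Alice | 1738.57
2  | Bob   | 1051.53
3  | Frank | 634.18 
4  | Alice | 21.8   
5  | Frank | 887.32 
6  | Alice | 1539.06
7  | Frank | 840.4  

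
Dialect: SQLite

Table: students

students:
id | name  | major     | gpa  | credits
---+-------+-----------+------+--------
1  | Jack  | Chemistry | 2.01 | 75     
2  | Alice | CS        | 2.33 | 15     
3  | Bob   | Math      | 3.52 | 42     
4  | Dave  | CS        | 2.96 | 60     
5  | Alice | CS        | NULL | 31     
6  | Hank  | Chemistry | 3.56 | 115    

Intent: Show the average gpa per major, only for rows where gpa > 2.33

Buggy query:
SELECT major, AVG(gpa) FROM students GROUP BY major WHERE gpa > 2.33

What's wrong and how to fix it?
Bug: Row-level WHERE must come before GROUP BY in the clause order

Fix: Move the WHERE clause before GROUP BY

Corrected query:
SELECT major, AVG(gpa) FROM students WHERE gpa > 2.33 GROUP BY major

Result:
major     | AVG(gpa)
----------+---------
CS        | 2.96    
Chemistry | 3.56    
Math      | 3.52    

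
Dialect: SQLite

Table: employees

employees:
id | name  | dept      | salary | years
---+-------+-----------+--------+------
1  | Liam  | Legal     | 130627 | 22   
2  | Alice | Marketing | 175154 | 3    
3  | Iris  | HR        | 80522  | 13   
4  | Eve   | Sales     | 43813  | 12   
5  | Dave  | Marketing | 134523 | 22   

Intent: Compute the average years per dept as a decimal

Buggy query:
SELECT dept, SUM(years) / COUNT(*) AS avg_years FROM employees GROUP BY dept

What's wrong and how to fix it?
Bug: Both operands are integers, so '/' performs integer division and truncates

Fix: Multiply by 1.0 (or CAST to REAL) to force floating-point division

Corrected query:
SELECT dept, SUM(years) * 1.0 / COUNT(*) AS avg_years FROM employees GROUP BY dept

Result:
dept      | avg_years
----------+----------
HR        | 13       
Legal     | 22       
Marketing | 12.5     
Sales     | 12       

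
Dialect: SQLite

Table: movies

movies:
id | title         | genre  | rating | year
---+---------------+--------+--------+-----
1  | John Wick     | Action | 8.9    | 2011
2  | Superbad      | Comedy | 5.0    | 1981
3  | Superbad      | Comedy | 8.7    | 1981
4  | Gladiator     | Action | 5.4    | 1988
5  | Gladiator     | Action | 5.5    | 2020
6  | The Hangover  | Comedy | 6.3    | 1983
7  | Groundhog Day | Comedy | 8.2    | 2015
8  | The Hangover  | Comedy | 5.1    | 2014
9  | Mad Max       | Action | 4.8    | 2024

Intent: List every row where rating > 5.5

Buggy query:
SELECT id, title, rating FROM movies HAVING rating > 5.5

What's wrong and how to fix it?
Bug: HAVING filters the output of aggregation, but this query has no GROUP BY and no aggregate functions, so SQLite rejects it (HAVING clause on a non-aggregate query); the condition here is per row

Fix: Replace HAVING with WHERE since the condition applies to individual rows

Corrected query:
SELECT id, title, rating FROM movies WHERE rating > 5.5

Result:
id | title         | rating
---+---------------+-------
1  | John Wick     | 8.9   
3  | Superbad      | 8.7   
6  | The Hangover  | 6.3   
7  | Groundhog Day | 8.2   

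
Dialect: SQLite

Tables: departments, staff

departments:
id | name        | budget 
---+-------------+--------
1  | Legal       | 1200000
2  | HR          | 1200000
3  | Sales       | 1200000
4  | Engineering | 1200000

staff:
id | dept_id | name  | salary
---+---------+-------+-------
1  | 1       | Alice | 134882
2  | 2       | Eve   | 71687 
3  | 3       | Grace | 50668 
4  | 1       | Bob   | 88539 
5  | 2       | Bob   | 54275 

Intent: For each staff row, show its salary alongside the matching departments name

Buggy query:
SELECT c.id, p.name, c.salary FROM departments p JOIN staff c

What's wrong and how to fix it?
Bug: JOIN with no ON clause produces a cartesian product; every staff row pairs with every departments row

Fix: Add ON c.dept_id = p.id to the JOIN

Corrected query:
SELECT c.id, p.name, c.salary FROM departments p JOIN staff c ON c.dept_id = p.id

Result:
id | name  | salary
---+-------+-------
1  | Legal | 134882
2  | HR    | 71687 
3  | Sales | 50668 
4  | Legal | 88539 
5  | HR    | 54275 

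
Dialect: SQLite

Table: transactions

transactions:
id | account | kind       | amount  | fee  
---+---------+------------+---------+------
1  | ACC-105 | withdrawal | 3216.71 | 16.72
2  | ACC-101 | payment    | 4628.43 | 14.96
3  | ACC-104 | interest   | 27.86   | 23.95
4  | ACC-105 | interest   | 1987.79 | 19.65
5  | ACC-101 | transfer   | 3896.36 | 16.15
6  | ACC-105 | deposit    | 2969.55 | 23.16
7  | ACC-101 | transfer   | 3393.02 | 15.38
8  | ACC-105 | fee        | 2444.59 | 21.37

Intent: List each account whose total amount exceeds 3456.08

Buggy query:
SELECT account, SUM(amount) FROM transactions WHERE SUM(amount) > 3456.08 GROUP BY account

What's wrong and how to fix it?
Bug: WHERE runs before GROUP BY, so aggregates aren't available there

Fix: Move the aggregate condition to a HAVING clause

Corrected query:
SELECT account, SUM(amount) FROM transactions GROUP BY account HAVING SUM(amount) > 3456.08

Result:
account | SUM(amount)
--------+------------
ACC-101 | 11917.81   
ACC-105 | 10618.64   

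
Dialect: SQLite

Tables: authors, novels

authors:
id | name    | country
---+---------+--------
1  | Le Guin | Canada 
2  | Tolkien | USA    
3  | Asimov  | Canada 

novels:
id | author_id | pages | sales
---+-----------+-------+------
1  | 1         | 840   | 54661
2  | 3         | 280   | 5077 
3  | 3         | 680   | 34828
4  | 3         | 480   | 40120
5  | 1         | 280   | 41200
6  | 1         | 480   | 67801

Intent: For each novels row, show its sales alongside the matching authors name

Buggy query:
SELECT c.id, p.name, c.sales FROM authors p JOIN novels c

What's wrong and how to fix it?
Bug: Missing join condition: each novels row is matched to all authors rows instead of just its own

Fix: Specify the join condition linking the foreign key to the parent id

Corrected query:
SELECT c.id, p.name, c.sales FROM authors p JOIN novels c ON c.author_id = p.id

Result:
id | name    | sales
---+---------+------
1  | Le Guin | 54661
2  | Asimov  | 5077 
3  | Asimov  | 34828
4  | Asimov  | 40120
5  | Le Guin | 41200
6  | Le Guin | 67801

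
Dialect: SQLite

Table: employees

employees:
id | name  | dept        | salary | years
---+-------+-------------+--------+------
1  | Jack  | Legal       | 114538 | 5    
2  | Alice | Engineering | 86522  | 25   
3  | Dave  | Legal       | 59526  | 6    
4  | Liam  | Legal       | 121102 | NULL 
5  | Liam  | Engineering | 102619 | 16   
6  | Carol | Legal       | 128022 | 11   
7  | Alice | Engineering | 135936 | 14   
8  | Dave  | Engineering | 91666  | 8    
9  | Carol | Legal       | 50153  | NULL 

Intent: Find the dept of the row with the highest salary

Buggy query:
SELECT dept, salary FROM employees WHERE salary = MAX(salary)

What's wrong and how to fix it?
Bug: WHERE is evaluated per row; an aggregate over the whole table isn't defined there

Fix: Wrap MAX in a scalar subquery so WHERE compares against a single value

Corrected query:
SELECT dept, salary FROM employees WHERE salary = (SELECT MAX(salary) FROM employees)

Result:
dept        | salary
------------+-------
Engineering | 135936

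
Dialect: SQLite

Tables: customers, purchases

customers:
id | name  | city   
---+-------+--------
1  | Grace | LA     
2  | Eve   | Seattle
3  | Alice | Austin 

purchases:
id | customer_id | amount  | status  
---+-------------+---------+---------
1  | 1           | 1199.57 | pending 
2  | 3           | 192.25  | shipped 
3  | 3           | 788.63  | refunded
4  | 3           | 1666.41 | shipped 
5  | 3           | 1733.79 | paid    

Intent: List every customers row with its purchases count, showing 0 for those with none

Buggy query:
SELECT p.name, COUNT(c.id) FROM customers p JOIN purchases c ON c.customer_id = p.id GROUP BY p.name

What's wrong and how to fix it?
Bug: An inner join excludes parents with zero children

Fix: Use LEFT JOIN so parents without children still appear (COUNT(c.id) gives 0)

Corrected query:
SELECT p.name, COUNT(c.id) FROM customers p LEFT JOIN purchases c ON c.customer_id = p.id GROUP BY p.name

Result:
name  | COUNT(c.id)
------+------------
Alice | 4          
Eve   | 0          
Grace | 1          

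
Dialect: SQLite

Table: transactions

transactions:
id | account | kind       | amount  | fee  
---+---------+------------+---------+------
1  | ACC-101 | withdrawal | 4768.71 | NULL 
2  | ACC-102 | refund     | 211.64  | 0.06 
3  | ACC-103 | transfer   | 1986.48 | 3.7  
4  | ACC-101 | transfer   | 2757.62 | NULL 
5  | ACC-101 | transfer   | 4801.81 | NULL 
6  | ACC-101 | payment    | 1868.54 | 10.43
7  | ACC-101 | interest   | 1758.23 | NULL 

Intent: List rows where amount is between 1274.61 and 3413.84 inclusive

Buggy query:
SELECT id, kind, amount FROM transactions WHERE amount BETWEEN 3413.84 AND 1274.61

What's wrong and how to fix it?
Bug: BETWEEN expects the lower bound first; with 3413.84 AND 1274.61 the range is empty

Fix: Write BETWEEN 1274.61 AND 3413.84

Corrected query:
SELECT id, kind, amount FROM transactions WHERE amount BETWEEN 1274.61 AND 3413.84

Result:
id | kind     | amount 
---+----------+--------
3  | transfer | 1986.48
4  | transfer | 2757.62
6  | payment  | 1868.54
7  | interest | 1758.23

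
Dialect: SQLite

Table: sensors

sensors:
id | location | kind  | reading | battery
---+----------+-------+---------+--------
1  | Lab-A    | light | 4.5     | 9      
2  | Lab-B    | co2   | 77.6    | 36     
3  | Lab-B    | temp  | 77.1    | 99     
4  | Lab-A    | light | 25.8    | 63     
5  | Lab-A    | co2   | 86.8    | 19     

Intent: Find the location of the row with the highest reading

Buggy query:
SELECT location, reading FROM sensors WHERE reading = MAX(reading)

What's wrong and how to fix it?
Bug: MAX(reading) is an aggregate and cannot be used directly in WHERE

Fix: Use a subquery: WHERE reading = (SELECT MAX(reading) FROM sensors)

Corrected query:
SELECT location, reading FROM sensors WHERE reading = (SELECT MAX(reading) FROM sensors)

Result:
location | reading
---------+--------
Lab-A    | 86.8   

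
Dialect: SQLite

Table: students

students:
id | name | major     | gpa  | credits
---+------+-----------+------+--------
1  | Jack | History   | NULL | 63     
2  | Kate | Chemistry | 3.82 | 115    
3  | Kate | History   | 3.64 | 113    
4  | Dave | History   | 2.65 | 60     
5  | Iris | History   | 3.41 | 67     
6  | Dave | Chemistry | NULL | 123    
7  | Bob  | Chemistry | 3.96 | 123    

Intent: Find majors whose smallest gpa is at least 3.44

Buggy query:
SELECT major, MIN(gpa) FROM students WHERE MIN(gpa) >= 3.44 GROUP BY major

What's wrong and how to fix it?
Bug: Aggregates like MIN are computed per group after WHERE runs

Fix: Use HAVING for the per-group MIN condition

Corrected query:
SELECT major, MIN(gpa) FROM students GROUP BY major HAVING MIN(gpa) >= 3.44

Result:
major     | MIN(gpa)
----------+---------
Chemistry | 3.82    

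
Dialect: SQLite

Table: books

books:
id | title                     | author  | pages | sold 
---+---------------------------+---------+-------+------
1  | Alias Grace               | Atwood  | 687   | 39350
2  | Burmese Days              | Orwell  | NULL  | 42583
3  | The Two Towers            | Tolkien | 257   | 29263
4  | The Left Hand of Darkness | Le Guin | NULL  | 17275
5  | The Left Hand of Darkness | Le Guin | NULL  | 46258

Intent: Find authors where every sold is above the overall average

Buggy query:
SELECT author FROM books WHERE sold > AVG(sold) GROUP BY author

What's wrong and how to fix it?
Bug: AVG() is an aggregate; it can't sit directly in WHERE

Fix: Use a subquery for AVG and a HAVING MIN(...) filter so the condition holds for every row in the group

Corrected query:
SELECT author FROM books GROUP BY author HAVING MIN(sold) > (SELECT AVG(sold) FROM books)

Result:
author
------
Atwood
Orwell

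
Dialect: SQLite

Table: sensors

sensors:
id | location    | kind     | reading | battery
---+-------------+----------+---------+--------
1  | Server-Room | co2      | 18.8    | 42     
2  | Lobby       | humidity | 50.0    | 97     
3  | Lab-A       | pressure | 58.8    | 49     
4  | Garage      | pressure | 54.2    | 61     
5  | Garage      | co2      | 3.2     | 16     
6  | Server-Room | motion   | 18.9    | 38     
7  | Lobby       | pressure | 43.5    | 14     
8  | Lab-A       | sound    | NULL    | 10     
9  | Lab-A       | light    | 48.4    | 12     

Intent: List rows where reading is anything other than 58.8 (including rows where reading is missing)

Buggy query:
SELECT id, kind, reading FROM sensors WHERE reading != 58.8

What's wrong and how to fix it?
Bug: Inequality against NULL is unknown, not true; rows with NULL are dropped

Fix: Add an explicit OR reading IS NULL to include the missing-value rows

Corrected query:
SELECT id, kind, reading FROM sensors WHERE reading != 58.8 OR reading IS NULL

Result:
id | kind     | reading
---+----------+--------
1  | co2      | 18.8   
2  | humidity | 50     
4  | pressure | 54.2   
5  | co2      | 3.2    
6  | motion   | 18.9   
7  | pressure | 43.5   
8  | sound    | NULL   
9  | light    | 48.4   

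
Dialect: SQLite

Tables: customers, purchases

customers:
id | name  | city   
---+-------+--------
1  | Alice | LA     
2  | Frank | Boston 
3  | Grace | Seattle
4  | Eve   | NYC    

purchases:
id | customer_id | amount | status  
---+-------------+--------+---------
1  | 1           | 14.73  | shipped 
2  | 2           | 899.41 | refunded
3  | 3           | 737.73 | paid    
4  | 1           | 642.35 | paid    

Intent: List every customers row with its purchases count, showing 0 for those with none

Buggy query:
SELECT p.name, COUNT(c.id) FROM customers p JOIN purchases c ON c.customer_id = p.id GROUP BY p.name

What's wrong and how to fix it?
Bug: INNER JOIN drops customers rows that have no matching purchases rows

Fix: Switch to LEFT JOIN to retain unmatched parent rows

Corrected query:
SELECT p.name, COUNT(c.id) FROM customers p LEFT JOIN purchases c ON c.customer_id = p.id GROUP BY p.name

Result:
name  | COUNT(c.id)
------+------------
Alice | 2          
Eve   | 0          
Frank | 1          
Grace | 1          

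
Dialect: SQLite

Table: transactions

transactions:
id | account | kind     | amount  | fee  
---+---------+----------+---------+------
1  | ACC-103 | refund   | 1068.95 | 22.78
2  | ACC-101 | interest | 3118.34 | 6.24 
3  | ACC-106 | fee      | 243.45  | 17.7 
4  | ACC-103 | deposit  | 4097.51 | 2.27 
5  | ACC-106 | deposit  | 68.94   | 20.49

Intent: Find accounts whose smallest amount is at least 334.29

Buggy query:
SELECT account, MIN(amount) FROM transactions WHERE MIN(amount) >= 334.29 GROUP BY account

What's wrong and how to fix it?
Bug: MIN() in WHERE is a misuse of aggregate

Fix: Use HAVING for the per-group MIN condition

Corrected query:
SELECT account, MIN(amount) FROM transactions GROUP BY account HAVING MIN(amount) >= 334.29

Result:
account | MIN(amount)
--------+------------
ACC-101 | 3118.34    
ACC-103 | 1068.95    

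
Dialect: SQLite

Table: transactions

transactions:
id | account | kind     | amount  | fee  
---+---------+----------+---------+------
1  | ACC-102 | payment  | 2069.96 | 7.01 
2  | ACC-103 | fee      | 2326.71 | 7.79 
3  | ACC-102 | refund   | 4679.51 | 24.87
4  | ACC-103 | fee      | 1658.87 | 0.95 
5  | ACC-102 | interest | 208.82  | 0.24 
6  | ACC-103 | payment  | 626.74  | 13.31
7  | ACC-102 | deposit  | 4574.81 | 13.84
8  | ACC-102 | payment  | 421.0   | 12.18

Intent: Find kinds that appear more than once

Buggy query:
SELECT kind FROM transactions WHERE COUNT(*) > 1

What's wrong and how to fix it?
Bug: WHERE can't reference COUNT(*); aggregates are computed after WHERE

Fix: GROUP BY kind, then filter groups with HAVING COUNT(*) > 1

Corrected query:
SELECT kind FROM transactions GROUP BY kind HAVING COUNT(*) > 1

Result:
kind   
-------
fee    
payment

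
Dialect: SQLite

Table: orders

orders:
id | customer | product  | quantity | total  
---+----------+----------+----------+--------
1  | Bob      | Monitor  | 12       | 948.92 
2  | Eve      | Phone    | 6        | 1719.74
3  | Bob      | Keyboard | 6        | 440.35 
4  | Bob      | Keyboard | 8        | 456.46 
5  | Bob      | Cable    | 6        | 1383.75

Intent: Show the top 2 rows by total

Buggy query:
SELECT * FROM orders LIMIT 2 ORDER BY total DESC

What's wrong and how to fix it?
Bug: ORDER BY cannot follow LIMIT; LIMIT is the final clause

Fix: Swap the clauses: ORDER BY first, then LIMIT

Corrected query:
SELECT * FROM orders ORDER BY total DESC LIMIT 2

Result:
id | customer | product | quantity | total  
---+----------+---------+----------+--------
2  | Eve      | Phone   | 6        | 1719.74
5  | Bob      | Cable   | 6        | 1383.75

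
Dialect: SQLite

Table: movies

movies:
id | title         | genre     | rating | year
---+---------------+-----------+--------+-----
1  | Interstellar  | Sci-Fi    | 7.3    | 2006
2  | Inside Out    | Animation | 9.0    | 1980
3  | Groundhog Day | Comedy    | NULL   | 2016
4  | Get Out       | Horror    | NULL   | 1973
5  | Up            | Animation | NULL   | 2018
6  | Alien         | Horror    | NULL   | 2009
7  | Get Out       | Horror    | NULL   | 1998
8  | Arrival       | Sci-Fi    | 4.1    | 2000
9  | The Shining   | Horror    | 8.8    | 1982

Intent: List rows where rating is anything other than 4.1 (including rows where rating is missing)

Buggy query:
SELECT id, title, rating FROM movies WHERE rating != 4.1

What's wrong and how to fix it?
Bug: Inequality against NULL is unknown, not true; rows with NULL are dropped

Fix: Add an explicit OR rating IS NULL to include the missing-value rows

Corrected query:
SELECT id, title, rating FROM movies WHERE rating != 4.1 OR rating IS NULL

Result:
id | title         | rating
---+---------------+-------
1  | Interstellar  | 7.3   
2  | Inside Out    | 9     
3  | Groundhog Day | NULL  
4  | Get Out       | NULL  
5  | Up            | NULL  
6  | Alien         | NULL  
7  | Get Out       | NULL  
9  | The Shining   | 8.8   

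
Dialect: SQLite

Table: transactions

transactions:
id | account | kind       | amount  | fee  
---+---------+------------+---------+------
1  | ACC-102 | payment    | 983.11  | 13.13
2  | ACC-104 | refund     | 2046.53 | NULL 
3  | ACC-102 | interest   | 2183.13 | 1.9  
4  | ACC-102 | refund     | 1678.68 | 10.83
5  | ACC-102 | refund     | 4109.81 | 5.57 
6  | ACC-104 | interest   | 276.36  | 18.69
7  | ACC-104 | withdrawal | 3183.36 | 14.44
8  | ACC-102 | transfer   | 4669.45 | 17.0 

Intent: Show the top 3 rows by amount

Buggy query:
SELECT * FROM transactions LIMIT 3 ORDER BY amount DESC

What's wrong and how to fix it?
Bug: LIMIT must come after ORDER BY

Fix: Sort with ORDER BY, then apply LIMIT

Corrected query:
SELECT * FROM transactions ORDER BY amount DESC LIMIT 3

Result:
id | account | kind       | amount  | fee  
---+---------+------------+---------+------
8  | ACC-102 | transfer   | 4669.45 | 17   
5  | ACC-102 | refund     | 4109.81 | 5.57 
7  | ACC-104 | withdrawal | 3183.36 | 14.44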